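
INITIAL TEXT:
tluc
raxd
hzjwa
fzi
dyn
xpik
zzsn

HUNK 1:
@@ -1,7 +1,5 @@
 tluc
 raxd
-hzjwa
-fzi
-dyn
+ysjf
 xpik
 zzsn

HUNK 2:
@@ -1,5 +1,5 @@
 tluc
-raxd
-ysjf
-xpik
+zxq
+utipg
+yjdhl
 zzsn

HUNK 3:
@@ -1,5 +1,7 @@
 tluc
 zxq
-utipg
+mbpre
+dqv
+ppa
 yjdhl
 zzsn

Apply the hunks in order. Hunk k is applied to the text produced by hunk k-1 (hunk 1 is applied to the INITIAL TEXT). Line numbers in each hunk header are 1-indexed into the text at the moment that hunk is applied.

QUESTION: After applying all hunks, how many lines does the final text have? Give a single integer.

Answer: 7

Derivation:
Hunk 1: at line 1 remove [hzjwa,fzi,dyn] add [ysjf] -> 5 lines: tluc raxd ysjf xpik zzsn
Hunk 2: at line 1 remove [raxd,ysjf,xpik] add [zxq,utipg,yjdhl] -> 5 lines: tluc zxq utipg yjdhl zzsn
Hunk 3: at line 1 remove [utipg] add [mbpre,dqv,ppa] -> 7 lines: tluc zxq mbpre dqv ppa yjdhl zzsn
Final line count: 7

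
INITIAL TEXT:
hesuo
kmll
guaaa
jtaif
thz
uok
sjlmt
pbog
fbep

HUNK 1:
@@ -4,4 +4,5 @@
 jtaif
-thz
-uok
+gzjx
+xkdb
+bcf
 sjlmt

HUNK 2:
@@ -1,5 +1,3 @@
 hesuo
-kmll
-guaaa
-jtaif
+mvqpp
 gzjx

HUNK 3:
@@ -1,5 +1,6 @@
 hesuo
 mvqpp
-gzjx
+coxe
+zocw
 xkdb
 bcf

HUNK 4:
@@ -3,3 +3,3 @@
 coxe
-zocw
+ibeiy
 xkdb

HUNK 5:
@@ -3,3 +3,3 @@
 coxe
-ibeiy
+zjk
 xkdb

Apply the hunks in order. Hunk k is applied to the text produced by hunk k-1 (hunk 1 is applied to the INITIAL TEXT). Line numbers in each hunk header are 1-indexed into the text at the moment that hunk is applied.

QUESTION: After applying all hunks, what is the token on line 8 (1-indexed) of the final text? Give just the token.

Answer: pbog

Derivation:
Hunk 1: at line 4 remove [thz,uok] add [gzjx,xkdb,bcf] -> 10 lines: hesuo kmll guaaa jtaif gzjx xkdb bcf sjlmt pbog fbep
Hunk 2: at line 1 remove [kmll,guaaa,jtaif] add [mvqpp] -> 8 lines: hesuo mvqpp gzjx xkdb bcf sjlmt pbog fbep
Hunk 3: at line 1 remove [gzjx] add [coxe,zocw] -> 9 lines: hesuo mvqpp coxe zocw xkdb bcf sjlmt pbog fbep
Hunk 4: at line 3 remove [zocw] add [ibeiy] -> 9 lines: hesuo mvqpp coxe ibeiy xkdb bcf sjlmt pbog fbep
Hunk 5: at line 3 remove [ibeiy] add [zjk] -> 9 lines: hesuo mvqpp coxe zjk xkdb bcf sjlmt pbog fbep
Final line 8: pbog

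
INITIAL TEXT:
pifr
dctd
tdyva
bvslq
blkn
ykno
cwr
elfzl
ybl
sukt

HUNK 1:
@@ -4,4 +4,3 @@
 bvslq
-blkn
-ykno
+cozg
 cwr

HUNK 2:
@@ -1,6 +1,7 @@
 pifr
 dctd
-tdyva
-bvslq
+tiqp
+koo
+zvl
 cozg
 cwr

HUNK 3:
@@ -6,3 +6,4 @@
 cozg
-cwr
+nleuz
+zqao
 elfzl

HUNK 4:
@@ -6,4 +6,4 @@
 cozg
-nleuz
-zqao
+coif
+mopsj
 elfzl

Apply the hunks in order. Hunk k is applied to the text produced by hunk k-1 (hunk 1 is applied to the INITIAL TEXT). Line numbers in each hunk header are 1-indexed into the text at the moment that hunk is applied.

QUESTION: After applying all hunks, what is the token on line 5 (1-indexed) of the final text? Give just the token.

Answer: zvl

Derivation:
Hunk 1: at line 4 remove [blkn,ykno] add [cozg] -> 9 lines: pifr dctd tdyva bvslq cozg cwr elfzl ybl sukt
Hunk 2: at line 1 remove [tdyva,bvslq] add [tiqp,koo,zvl] -> 10 lines: pifr dctd tiqp koo zvl cozg cwr elfzl ybl sukt
Hunk 3: at line 6 remove [cwr] add [nleuz,zqao] -> 11 lines: pifr dctd tiqp koo zvl cozg nleuz zqao elfzl ybl sukt
Hunk 4: at line 6 remove [nleuz,zqao] add [coif,mopsj] -> 11 lines: pifr dctd tiqp koo zvl cozg coif mopsj elfzl ybl sukt
Final line 5: zvl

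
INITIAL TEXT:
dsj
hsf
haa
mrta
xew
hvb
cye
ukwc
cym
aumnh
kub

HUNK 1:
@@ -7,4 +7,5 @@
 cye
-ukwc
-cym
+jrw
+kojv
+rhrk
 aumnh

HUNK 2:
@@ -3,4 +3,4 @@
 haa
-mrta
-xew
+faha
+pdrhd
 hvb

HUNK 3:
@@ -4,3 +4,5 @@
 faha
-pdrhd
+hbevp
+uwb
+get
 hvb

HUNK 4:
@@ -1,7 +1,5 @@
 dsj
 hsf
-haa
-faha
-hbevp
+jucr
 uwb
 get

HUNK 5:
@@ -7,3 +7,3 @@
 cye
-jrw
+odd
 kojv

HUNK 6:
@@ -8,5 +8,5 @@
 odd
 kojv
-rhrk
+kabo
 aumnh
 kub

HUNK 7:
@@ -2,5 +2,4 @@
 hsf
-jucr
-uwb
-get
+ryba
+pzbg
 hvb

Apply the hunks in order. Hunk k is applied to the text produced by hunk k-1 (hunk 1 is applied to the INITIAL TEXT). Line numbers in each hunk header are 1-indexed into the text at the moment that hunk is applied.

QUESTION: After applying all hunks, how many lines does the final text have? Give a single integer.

Hunk 1: at line 7 remove [ukwc,cym] add [jrw,kojv,rhrk] -> 12 lines: dsj hsf haa mrta xew hvb cye jrw kojv rhrk aumnh kub
Hunk 2: at line 3 remove [mrta,xew] add [faha,pdrhd] -> 12 lines: dsj hsf haa faha pdrhd hvb cye jrw kojv rhrk aumnh kub
Hunk 3: at line 4 remove [pdrhd] add [hbevp,uwb,get] -> 14 lines: dsj hsf haa faha hbevp uwb get hvb cye jrw kojv rhrk aumnh kub
Hunk 4: at line 1 remove [haa,faha,hbevp] add [jucr] -> 12 lines: dsj hsf jucr uwb get hvb cye jrw kojv rhrk aumnh kub
Hunk 5: at line 7 remove [jrw] add [odd] -> 12 lines: dsj hsf jucr uwb get hvb cye odd kojv rhrk aumnh kub
Hunk 6: at line 8 remove [rhrk] add [kabo] -> 12 lines: dsj hsf jucr uwb get hvb cye odd kojv kabo aumnh kub
Hunk 7: at line 2 remove [jucr,uwb,get] add [ryba,pzbg] -> 11 lines: dsj hsf ryba pzbg hvb cye odd kojv kabo aumnh kub
Final line count: 11

Answer: 11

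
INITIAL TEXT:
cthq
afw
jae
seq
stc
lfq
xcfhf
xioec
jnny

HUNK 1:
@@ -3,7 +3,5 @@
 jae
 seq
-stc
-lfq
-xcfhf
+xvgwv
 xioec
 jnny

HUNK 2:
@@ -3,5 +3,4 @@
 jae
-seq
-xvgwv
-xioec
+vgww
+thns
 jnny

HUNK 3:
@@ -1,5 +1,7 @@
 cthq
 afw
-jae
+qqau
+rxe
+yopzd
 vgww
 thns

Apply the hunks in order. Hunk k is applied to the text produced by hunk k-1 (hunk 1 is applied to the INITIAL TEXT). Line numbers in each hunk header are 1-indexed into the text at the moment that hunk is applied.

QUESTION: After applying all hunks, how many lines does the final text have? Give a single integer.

Answer: 8

Derivation:
Hunk 1: at line 3 remove [stc,lfq,xcfhf] add [xvgwv] -> 7 lines: cthq afw jae seq xvgwv xioec jnny
Hunk 2: at line 3 remove [seq,xvgwv,xioec] add [vgww,thns] -> 6 lines: cthq afw jae vgww thns jnny
Hunk 3: at line 1 remove [jae] add [qqau,rxe,yopzd] -> 8 lines: cthq afw qqau rxe yopzd vgww thns jnny
Final line count: 8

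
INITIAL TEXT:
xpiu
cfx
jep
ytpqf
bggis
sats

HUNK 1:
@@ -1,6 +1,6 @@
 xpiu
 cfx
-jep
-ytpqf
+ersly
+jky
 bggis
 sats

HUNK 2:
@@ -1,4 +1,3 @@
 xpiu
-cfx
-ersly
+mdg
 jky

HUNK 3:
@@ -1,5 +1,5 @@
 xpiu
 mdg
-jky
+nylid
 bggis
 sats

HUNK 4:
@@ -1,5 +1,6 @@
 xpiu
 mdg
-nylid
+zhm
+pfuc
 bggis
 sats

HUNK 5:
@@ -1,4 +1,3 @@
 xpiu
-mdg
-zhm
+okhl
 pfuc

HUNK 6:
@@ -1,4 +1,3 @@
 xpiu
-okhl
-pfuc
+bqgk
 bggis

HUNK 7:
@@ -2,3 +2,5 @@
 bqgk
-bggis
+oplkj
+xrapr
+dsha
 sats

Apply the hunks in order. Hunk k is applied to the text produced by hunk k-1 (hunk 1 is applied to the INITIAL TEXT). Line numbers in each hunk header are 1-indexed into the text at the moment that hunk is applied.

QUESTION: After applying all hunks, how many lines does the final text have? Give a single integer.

Answer: 6

Derivation:
Hunk 1: at line 1 remove [jep,ytpqf] add [ersly,jky] -> 6 lines: xpiu cfx ersly jky bggis sats
Hunk 2: at line 1 remove [cfx,ersly] add [mdg] -> 5 lines: xpiu mdg jky bggis sats
Hunk 3: at line 1 remove [jky] add [nylid] -> 5 lines: xpiu mdg nylid bggis sats
Hunk 4: at line 1 remove [nylid] add [zhm,pfuc] -> 6 lines: xpiu mdg zhm pfuc bggis sats
Hunk 5: at line 1 remove [mdg,zhm] add [okhl] -> 5 lines: xpiu okhl pfuc bggis sats
Hunk 6: at line 1 remove [okhl,pfuc] add [bqgk] -> 4 lines: xpiu bqgk bggis sats
Hunk 7: at line 2 remove [bggis] add [oplkj,xrapr,dsha] -> 6 lines: xpiu bqgk oplkj xrapr dsha sats
Final line count: 6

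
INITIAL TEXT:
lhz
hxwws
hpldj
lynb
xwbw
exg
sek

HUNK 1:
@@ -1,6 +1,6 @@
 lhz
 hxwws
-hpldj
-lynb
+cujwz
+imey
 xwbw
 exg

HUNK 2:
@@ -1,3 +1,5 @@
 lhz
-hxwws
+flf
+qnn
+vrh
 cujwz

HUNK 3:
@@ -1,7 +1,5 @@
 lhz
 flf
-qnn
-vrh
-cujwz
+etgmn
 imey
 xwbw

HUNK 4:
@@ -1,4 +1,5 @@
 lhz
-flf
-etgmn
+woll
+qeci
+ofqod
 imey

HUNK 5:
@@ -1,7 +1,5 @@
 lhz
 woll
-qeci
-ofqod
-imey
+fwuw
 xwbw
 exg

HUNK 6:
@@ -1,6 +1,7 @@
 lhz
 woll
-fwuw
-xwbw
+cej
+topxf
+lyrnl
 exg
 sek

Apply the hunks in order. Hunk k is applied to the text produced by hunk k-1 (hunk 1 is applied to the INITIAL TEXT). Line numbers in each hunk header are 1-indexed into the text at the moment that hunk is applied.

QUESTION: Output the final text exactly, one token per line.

Answer: lhz
woll
cej
topxf
lyrnl
exg
sek

Derivation:
Hunk 1: at line 1 remove [hpldj,lynb] add [cujwz,imey] -> 7 lines: lhz hxwws cujwz imey xwbw exg sek
Hunk 2: at line 1 remove [hxwws] add [flf,qnn,vrh] -> 9 lines: lhz flf qnn vrh cujwz imey xwbw exg sek
Hunk 3: at line 1 remove [qnn,vrh,cujwz] add [etgmn] -> 7 lines: lhz flf etgmn imey xwbw exg sek
Hunk 4: at line 1 remove [flf,etgmn] add [woll,qeci,ofqod] -> 8 lines: lhz woll qeci ofqod imey xwbw exg sek
Hunk 5: at line 1 remove [qeci,ofqod,imey] add [fwuw] -> 6 lines: lhz woll fwuw xwbw exg sek
Hunk 6: at line 1 remove [fwuw,xwbw] add [cej,topxf,lyrnl] -> 7 lines: lhz woll cej topxf lyrnl exg sek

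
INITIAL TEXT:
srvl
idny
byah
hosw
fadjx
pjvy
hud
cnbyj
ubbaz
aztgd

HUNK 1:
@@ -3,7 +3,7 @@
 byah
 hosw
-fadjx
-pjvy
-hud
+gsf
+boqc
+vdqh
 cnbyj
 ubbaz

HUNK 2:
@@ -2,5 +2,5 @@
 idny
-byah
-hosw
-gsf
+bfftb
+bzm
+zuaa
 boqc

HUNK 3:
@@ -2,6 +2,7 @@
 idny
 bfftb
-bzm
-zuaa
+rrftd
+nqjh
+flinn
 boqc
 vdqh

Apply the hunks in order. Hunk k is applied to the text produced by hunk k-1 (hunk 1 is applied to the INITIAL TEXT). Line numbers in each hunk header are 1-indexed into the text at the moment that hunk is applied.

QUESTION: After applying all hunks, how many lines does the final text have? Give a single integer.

Answer: 11

Derivation:
Hunk 1: at line 3 remove [fadjx,pjvy,hud] add [gsf,boqc,vdqh] -> 10 lines: srvl idny byah hosw gsf boqc vdqh cnbyj ubbaz aztgd
Hunk 2: at line 2 remove [byah,hosw,gsf] add [bfftb,bzm,zuaa] -> 10 lines: srvl idny bfftb bzm zuaa boqc vdqh cnbyj ubbaz aztgd
Hunk 3: at line 2 remove [bzm,zuaa] add [rrftd,nqjh,flinn] -> 11 lines: srvl idny bfftb rrftd nqjh flinn boqc vdqh cnbyj ubbaz aztgd
Final line count: 11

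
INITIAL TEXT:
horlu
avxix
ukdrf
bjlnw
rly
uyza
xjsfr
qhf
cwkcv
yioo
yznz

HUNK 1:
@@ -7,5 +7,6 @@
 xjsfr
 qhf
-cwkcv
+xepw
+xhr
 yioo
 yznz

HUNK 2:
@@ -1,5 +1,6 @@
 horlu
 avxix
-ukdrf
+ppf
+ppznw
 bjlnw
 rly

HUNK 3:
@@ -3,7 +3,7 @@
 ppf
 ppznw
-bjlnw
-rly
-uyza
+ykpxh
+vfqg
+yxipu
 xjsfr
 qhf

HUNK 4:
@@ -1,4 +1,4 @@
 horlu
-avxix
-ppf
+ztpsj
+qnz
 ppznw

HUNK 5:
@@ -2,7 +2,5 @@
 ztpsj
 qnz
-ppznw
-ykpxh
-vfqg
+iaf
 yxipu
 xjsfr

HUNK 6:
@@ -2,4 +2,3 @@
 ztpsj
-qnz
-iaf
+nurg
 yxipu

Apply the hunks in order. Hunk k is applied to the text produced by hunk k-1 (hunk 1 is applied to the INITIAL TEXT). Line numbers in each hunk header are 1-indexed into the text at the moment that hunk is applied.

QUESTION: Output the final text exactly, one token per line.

Answer: horlu
ztpsj
nurg
yxipu
xjsfr
qhf
xepw
xhr
yioo
yznz

Derivation:
Hunk 1: at line 7 remove [cwkcv] add [xepw,xhr] -> 12 lines: horlu avxix ukdrf bjlnw rly uyza xjsfr qhf xepw xhr yioo yznz
Hunk 2: at line 1 remove [ukdrf] add [ppf,ppznw] -> 13 lines: horlu avxix ppf ppznw bjlnw rly uyza xjsfr qhf xepw xhr yioo yznz
Hunk 3: at line 3 remove [bjlnw,rly,uyza] add [ykpxh,vfqg,yxipu] -> 13 lines: horlu avxix ppf ppznw ykpxh vfqg yxipu xjsfr qhf xepw xhr yioo yznz
Hunk 4: at line 1 remove [avxix,ppf] add [ztpsj,qnz] -> 13 lines: horlu ztpsj qnz ppznw ykpxh vfqg yxipu xjsfr qhf xepw xhr yioo yznz
Hunk 5: at line 2 remove [ppznw,ykpxh,vfqg] add [iaf] -> 11 lines: horlu ztpsj qnz iaf yxipu xjsfr qhf xepw xhr yioo yznz
Hunk 6: at line 2 remove [qnz,iaf] add [nurg] -> 10 lines: horlu ztpsj nurg yxipu xjsfr qhf xepw xhr yioo yznz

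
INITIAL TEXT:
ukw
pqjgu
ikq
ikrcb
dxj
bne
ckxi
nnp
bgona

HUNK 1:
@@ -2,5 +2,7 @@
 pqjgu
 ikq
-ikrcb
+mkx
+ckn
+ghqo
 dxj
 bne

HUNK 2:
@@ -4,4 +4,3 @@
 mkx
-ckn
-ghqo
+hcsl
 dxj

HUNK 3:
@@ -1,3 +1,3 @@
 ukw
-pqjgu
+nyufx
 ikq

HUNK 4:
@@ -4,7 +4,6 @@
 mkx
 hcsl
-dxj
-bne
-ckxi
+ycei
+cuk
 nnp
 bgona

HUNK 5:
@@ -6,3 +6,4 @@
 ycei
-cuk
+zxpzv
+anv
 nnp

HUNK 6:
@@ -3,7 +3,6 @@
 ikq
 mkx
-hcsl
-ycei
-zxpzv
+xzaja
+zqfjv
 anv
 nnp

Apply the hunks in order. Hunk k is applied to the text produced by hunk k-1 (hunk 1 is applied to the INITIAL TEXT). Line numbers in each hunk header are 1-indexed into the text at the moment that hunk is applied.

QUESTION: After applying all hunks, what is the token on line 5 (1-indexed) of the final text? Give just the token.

Answer: xzaja

Derivation:
Hunk 1: at line 2 remove [ikrcb] add [mkx,ckn,ghqo] -> 11 lines: ukw pqjgu ikq mkx ckn ghqo dxj bne ckxi nnp bgona
Hunk 2: at line 4 remove [ckn,ghqo] add [hcsl] -> 10 lines: ukw pqjgu ikq mkx hcsl dxj bne ckxi nnp bgona
Hunk 3: at line 1 remove [pqjgu] add [nyufx] -> 10 lines: ukw nyufx ikq mkx hcsl dxj bne ckxi nnp bgona
Hunk 4: at line 4 remove [dxj,bne,ckxi] add [ycei,cuk] -> 9 lines: ukw nyufx ikq mkx hcsl ycei cuk nnp bgona
Hunk 5: at line 6 remove [cuk] add [zxpzv,anv] -> 10 lines: ukw nyufx ikq mkx hcsl ycei zxpzv anv nnp bgona
Hunk 6: at line 3 remove [hcsl,ycei,zxpzv] add [xzaja,zqfjv] -> 9 lines: ukw nyufx ikq mkx xzaja zqfjv anv nnp bgona
Final line 5: xzaja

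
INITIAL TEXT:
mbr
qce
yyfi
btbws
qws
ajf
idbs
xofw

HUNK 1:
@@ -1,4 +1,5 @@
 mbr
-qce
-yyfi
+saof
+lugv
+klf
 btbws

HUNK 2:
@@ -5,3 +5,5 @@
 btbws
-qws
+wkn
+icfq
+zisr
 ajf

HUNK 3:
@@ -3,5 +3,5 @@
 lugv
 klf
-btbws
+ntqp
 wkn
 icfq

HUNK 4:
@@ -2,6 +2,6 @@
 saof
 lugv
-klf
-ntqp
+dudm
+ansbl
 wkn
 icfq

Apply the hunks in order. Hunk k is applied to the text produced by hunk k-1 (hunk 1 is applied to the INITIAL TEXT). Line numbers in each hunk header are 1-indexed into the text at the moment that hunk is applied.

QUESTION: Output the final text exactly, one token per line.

Answer: mbr
saof
lugv
dudm
ansbl
wkn
icfq
zisr
ajf
idbs
xofw

Derivation:
Hunk 1: at line 1 remove [qce,yyfi] add [saof,lugv,klf] -> 9 lines: mbr saof lugv klf btbws qws ajf idbs xofw
Hunk 2: at line 5 remove [qws] add [wkn,icfq,zisr] -> 11 lines: mbr saof lugv klf btbws wkn icfq zisr ajf idbs xofw
Hunk 3: at line 3 remove [btbws] add [ntqp] -> 11 lines: mbr saof lugv klf ntqp wkn icfq zisr ajf idbs xofw
Hunk 4: at line 2 remove [klf,ntqp] add [dudm,ansbl] -> 11 lines: mbr saof lugv dudm ansbl wkn icfq zisr ajf idbs xofw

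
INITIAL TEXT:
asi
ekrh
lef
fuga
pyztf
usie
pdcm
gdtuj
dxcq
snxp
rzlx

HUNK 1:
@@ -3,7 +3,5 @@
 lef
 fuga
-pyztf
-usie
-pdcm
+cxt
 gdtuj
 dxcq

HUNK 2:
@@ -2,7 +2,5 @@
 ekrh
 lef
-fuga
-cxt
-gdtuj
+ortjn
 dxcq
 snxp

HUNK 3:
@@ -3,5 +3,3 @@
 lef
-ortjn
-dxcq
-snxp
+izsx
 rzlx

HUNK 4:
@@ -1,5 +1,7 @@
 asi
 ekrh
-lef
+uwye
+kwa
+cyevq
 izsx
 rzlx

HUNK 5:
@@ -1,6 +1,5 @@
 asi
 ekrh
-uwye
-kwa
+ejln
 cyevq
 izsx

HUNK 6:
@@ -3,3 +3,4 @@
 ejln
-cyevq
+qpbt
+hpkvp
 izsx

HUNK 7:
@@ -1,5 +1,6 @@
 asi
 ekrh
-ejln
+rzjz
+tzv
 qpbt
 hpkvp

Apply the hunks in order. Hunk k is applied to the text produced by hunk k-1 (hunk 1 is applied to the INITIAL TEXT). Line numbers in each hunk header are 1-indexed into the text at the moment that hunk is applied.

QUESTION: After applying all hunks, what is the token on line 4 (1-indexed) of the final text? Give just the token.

Hunk 1: at line 3 remove [pyztf,usie,pdcm] add [cxt] -> 9 lines: asi ekrh lef fuga cxt gdtuj dxcq snxp rzlx
Hunk 2: at line 2 remove [fuga,cxt,gdtuj] add [ortjn] -> 7 lines: asi ekrh lef ortjn dxcq snxp rzlx
Hunk 3: at line 3 remove [ortjn,dxcq,snxp] add [izsx] -> 5 lines: asi ekrh lef izsx rzlx
Hunk 4: at line 1 remove [lef] add [uwye,kwa,cyevq] -> 7 lines: asi ekrh uwye kwa cyevq izsx rzlx
Hunk 5: at line 1 remove [uwye,kwa] add [ejln] -> 6 lines: asi ekrh ejln cyevq izsx rzlx
Hunk 6: at line 3 remove [cyevq] add [qpbt,hpkvp] -> 7 lines: asi ekrh ejln qpbt hpkvp izsx rzlx
Hunk 7: at line 1 remove [ejln] add [rzjz,tzv] -> 8 lines: asi ekrh rzjz tzv qpbt hpkvp izsx rzlx
Final line 4: tzv

Answer: tzv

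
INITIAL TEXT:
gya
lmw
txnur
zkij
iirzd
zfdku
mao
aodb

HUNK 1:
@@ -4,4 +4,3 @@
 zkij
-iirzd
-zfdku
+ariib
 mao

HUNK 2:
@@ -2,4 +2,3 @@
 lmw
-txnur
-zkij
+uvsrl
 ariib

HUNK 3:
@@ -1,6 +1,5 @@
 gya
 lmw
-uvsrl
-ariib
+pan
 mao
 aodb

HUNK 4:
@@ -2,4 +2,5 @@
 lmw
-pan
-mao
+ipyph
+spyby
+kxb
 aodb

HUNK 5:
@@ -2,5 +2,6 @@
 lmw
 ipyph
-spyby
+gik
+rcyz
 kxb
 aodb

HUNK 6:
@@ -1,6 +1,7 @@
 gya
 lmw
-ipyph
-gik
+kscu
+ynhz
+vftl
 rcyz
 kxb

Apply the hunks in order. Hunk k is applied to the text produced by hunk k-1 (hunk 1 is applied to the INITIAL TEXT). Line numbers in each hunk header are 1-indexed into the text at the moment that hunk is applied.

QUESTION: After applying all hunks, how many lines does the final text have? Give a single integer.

Hunk 1: at line 4 remove [iirzd,zfdku] add [ariib] -> 7 lines: gya lmw txnur zkij ariib mao aodb
Hunk 2: at line 2 remove [txnur,zkij] add [uvsrl] -> 6 lines: gya lmw uvsrl ariib mao aodb
Hunk 3: at line 1 remove [uvsrl,ariib] add [pan] -> 5 lines: gya lmw pan mao aodb
Hunk 4: at line 2 remove [pan,mao] add [ipyph,spyby,kxb] -> 6 lines: gya lmw ipyph spyby kxb aodb
Hunk 5: at line 2 remove [spyby] add [gik,rcyz] -> 7 lines: gya lmw ipyph gik rcyz kxb aodb
Hunk 6: at line 1 remove [ipyph,gik] add [kscu,ynhz,vftl] -> 8 lines: gya lmw kscu ynhz vftl rcyz kxb aodb
Final line count: 8

Answer: 8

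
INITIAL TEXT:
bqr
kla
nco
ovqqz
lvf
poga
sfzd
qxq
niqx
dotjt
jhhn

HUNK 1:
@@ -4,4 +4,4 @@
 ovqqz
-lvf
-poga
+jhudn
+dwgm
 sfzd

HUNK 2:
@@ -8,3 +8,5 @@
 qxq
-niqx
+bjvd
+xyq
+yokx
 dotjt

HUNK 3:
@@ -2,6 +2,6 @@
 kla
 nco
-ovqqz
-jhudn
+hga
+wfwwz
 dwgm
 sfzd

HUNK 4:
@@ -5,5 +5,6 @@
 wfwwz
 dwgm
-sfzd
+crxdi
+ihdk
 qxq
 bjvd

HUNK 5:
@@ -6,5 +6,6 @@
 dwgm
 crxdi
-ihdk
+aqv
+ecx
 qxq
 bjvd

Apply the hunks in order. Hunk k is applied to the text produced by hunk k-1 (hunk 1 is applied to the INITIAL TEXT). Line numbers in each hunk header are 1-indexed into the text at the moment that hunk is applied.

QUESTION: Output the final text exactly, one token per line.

Answer: bqr
kla
nco
hga
wfwwz
dwgm
crxdi
aqv
ecx
qxq
bjvd
xyq
yokx
dotjt
jhhn

Derivation:
Hunk 1: at line 4 remove [lvf,poga] add [jhudn,dwgm] -> 11 lines: bqr kla nco ovqqz jhudn dwgm sfzd qxq niqx dotjt jhhn
Hunk 2: at line 8 remove [niqx] add [bjvd,xyq,yokx] -> 13 lines: bqr kla nco ovqqz jhudn dwgm sfzd qxq bjvd xyq yokx dotjt jhhn
Hunk 3: at line 2 remove [ovqqz,jhudn] add [hga,wfwwz] -> 13 lines: bqr kla nco hga wfwwz dwgm sfzd qxq bjvd xyq yokx dotjt jhhn
Hunk 4: at line 5 remove [sfzd] add [crxdi,ihdk] -> 14 lines: bqr kla nco hga wfwwz dwgm crxdi ihdk qxq bjvd xyq yokx dotjt jhhn
Hunk 5: at line 6 remove [ihdk] add [aqv,ecx] -> 15 lines: bqr kla nco hga wfwwz dwgm crxdi aqv ecx qxq bjvd xyq yokx dotjt jhhn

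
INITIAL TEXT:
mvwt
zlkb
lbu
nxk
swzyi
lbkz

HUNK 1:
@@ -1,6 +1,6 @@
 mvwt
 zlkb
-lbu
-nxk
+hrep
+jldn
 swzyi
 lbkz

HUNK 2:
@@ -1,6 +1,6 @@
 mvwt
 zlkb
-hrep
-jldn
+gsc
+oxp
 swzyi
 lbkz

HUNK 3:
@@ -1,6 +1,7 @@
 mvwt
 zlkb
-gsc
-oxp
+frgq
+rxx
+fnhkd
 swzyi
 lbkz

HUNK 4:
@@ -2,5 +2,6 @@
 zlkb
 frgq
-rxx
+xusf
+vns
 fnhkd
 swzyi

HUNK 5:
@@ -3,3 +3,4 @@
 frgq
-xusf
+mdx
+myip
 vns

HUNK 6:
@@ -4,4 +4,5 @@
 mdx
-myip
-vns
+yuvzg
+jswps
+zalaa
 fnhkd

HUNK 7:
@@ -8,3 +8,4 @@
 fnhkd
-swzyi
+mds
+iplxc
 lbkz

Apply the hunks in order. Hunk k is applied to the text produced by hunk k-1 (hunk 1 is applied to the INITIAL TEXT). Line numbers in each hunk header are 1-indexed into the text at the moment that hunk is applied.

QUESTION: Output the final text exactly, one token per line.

Answer: mvwt
zlkb
frgq
mdx
yuvzg
jswps
zalaa
fnhkd
mds
iplxc
lbkz

Derivation:
Hunk 1: at line 1 remove [lbu,nxk] add [hrep,jldn] -> 6 lines: mvwt zlkb hrep jldn swzyi lbkz
Hunk 2: at line 1 remove [hrep,jldn] add [gsc,oxp] -> 6 lines: mvwt zlkb gsc oxp swzyi lbkz
Hunk 3: at line 1 remove [gsc,oxp] add [frgq,rxx,fnhkd] -> 7 lines: mvwt zlkb frgq rxx fnhkd swzyi lbkz
Hunk 4: at line 2 remove [rxx] add [xusf,vns] -> 8 lines: mvwt zlkb frgq xusf vns fnhkd swzyi lbkz
Hunk 5: at line 3 remove [xusf] add [mdx,myip] -> 9 lines: mvwt zlkb frgq mdx myip vns fnhkd swzyi lbkz
Hunk 6: at line 4 remove [myip,vns] add [yuvzg,jswps,zalaa] -> 10 lines: mvwt zlkb frgq mdx yuvzg jswps zalaa fnhkd swzyi lbkz
Hunk 7: at line 8 remove [swzyi] add [mds,iplxc] -> 11 lines: mvwt zlkb frgq mdx yuvzg jswps zalaa fnhkd mds iplxc lbkz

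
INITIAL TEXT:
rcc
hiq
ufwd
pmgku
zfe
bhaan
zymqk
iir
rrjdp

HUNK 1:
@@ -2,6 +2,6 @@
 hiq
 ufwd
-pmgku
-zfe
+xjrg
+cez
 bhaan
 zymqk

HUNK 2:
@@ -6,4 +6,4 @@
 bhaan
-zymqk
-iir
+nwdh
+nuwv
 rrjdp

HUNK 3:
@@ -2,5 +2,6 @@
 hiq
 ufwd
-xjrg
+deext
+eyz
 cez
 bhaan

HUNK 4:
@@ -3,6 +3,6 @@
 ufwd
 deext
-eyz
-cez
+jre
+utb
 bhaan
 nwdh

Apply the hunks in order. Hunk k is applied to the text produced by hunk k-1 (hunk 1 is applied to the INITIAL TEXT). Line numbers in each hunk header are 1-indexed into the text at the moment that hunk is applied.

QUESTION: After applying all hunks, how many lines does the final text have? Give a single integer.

Hunk 1: at line 2 remove [pmgku,zfe] add [xjrg,cez] -> 9 lines: rcc hiq ufwd xjrg cez bhaan zymqk iir rrjdp
Hunk 2: at line 6 remove [zymqk,iir] add [nwdh,nuwv] -> 9 lines: rcc hiq ufwd xjrg cez bhaan nwdh nuwv rrjdp
Hunk 3: at line 2 remove [xjrg] add [deext,eyz] -> 10 lines: rcc hiq ufwd deext eyz cez bhaan nwdh nuwv rrjdp
Hunk 4: at line 3 remove [eyz,cez] add [jre,utb] -> 10 lines: rcc hiq ufwd deext jre utb bhaan nwdh nuwv rrjdp
Final line count: 10

Answer: 10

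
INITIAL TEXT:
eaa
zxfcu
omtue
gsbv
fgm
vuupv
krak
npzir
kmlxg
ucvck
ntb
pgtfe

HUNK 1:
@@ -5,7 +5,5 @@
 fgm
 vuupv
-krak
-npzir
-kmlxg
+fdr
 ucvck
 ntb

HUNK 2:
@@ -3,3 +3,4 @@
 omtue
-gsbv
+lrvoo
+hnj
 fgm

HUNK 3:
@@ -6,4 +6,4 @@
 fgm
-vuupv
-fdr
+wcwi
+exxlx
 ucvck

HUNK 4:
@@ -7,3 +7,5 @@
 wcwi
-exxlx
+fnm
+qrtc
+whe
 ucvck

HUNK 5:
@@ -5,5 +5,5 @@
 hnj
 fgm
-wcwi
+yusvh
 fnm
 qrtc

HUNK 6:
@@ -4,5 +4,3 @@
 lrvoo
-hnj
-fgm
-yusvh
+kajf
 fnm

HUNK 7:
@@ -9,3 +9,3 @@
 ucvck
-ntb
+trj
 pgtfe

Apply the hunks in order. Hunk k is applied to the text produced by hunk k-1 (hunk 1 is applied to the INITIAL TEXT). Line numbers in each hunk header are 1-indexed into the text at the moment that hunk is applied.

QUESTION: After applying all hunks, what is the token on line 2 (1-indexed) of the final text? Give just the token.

Hunk 1: at line 5 remove [krak,npzir,kmlxg] add [fdr] -> 10 lines: eaa zxfcu omtue gsbv fgm vuupv fdr ucvck ntb pgtfe
Hunk 2: at line 3 remove [gsbv] add [lrvoo,hnj] -> 11 lines: eaa zxfcu omtue lrvoo hnj fgm vuupv fdr ucvck ntb pgtfe
Hunk 3: at line 6 remove [vuupv,fdr] add [wcwi,exxlx] -> 11 lines: eaa zxfcu omtue lrvoo hnj fgm wcwi exxlx ucvck ntb pgtfe
Hunk 4: at line 7 remove [exxlx] add [fnm,qrtc,whe] -> 13 lines: eaa zxfcu omtue lrvoo hnj fgm wcwi fnm qrtc whe ucvck ntb pgtfe
Hunk 5: at line 5 remove [wcwi] add [yusvh] -> 13 lines: eaa zxfcu omtue lrvoo hnj fgm yusvh fnm qrtc whe ucvck ntb pgtfe
Hunk 6: at line 4 remove [hnj,fgm,yusvh] add [kajf] -> 11 lines: eaa zxfcu omtue lrvoo kajf fnm qrtc whe ucvck ntb pgtfe
Hunk 7: at line 9 remove [ntb] add [trj] -> 11 lines: eaa zxfcu omtue lrvoo kajf fnm qrtc whe ucvck trj pgtfe
Final line 2: zxfcu

Answer: zxfcu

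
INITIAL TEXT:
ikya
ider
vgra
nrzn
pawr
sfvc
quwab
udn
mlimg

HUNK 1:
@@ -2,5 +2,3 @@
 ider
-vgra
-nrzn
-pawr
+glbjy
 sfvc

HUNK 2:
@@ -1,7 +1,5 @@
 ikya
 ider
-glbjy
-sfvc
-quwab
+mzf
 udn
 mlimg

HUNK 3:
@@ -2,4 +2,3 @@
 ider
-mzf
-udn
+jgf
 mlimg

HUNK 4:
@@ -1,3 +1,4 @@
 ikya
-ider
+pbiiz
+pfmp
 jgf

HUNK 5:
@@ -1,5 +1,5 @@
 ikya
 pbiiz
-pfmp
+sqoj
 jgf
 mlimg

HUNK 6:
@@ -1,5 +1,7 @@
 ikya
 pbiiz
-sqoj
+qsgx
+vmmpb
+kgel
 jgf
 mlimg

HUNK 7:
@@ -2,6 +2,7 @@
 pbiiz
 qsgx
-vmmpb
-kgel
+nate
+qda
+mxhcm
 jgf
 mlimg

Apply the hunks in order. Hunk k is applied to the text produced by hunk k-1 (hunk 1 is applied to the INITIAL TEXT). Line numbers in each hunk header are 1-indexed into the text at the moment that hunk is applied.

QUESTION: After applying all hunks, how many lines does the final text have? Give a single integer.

Hunk 1: at line 2 remove [vgra,nrzn,pawr] add [glbjy] -> 7 lines: ikya ider glbjy sfvc quwab udn mlimg
Hunk 2: at line 1 remove [glbjy,sfvc,quwab] add [mzf] -> 5 lines: ikya ider mzf udn mlimg
Hunk 3: at line 2 remove [mzf,udn] add [jgf] -> 4 lines: ikya ider jgf mlimg
Hunk 4: at line 1 remove [ider] add [pbiiz,pfmp] -> 5 lines: ikya pbiiz pfmp jgf mlimg
Hunk 5: at line 1 remove [pfmp] add [sqoj] -> 5 lines: ikya pbiiz sqoj jgf mlimg
Hunk 6: at line 1 remove [sqoj] add [qsgx,vmmpb,kgel] -> 7 lines: ikya pbiiz qsgx vmmpb kgel jgf mlimg
Hunk 7: at line 2 remove [vmmpb,kgel] add [nate,qda,mxhcm] -> 8 lines: ikya pbiiz qsgx nate qda mxhcm jgf mlimg
Final line count: 8

Answer: 8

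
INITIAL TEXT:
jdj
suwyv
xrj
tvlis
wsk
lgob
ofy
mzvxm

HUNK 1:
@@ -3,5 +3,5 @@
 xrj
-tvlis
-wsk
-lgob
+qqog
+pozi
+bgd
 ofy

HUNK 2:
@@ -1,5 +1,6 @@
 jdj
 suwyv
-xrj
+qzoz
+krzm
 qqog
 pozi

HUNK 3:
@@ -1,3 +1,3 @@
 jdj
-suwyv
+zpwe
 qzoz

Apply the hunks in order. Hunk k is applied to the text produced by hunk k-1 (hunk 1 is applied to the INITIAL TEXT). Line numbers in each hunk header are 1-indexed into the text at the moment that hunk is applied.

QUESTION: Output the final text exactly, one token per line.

Answer: jdj
zpwe
qzoz
krzm
qqog
pozi
bgd
ofy
mzvxm

Derivation:
Hunk 1: at line 3 remove [tvlis,wsk,lgob] add [qqog,pozi,bgd] -> 8 lines: jdj suwyv xrj qqog pozi bgd ofy mzvxm
Hunk 2: at line 1 remove [xrj] add [qzoz,krzm] -> 9 lines: jdj suwyv qzoz krzm qqog pozi bgd ofy mzvxm
Hunk 3: at line 1 remove [suwyv] add [zpwe] -> 9 lines: jdj zpwe qzoz krzm qqog pozi bgd ofy mzvxm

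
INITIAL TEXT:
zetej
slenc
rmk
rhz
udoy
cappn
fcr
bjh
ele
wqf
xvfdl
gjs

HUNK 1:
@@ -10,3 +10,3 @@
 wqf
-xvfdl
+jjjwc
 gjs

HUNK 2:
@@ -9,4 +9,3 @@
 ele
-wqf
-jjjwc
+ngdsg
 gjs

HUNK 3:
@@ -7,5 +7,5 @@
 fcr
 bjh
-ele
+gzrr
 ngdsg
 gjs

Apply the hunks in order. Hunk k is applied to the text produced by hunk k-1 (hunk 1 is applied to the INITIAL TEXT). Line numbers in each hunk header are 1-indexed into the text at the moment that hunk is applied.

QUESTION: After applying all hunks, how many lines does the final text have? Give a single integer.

Answer: 11

Derivation:
Hunk 1: at line 10 remove [xvfdl] add [jjjwc] -> 12 lines: zetej slenc rmk rhz udoy cappn fcr bjh ele wqf jjjwc gjs
Hunk 2: at line 9 remove [wqf,jjjwc] add [ngdsg] -> 11 lines: zetej slenc rmk rhz udoy cappn fcr bjh ele ngdsg gjs
Hunk 3: at line 7 remove [ele] add [gzrr] -> 11 lines: zetej slenc rmk rhz udoy cappn fcr bjh gzrr ngdsg gjs
Final line count: 11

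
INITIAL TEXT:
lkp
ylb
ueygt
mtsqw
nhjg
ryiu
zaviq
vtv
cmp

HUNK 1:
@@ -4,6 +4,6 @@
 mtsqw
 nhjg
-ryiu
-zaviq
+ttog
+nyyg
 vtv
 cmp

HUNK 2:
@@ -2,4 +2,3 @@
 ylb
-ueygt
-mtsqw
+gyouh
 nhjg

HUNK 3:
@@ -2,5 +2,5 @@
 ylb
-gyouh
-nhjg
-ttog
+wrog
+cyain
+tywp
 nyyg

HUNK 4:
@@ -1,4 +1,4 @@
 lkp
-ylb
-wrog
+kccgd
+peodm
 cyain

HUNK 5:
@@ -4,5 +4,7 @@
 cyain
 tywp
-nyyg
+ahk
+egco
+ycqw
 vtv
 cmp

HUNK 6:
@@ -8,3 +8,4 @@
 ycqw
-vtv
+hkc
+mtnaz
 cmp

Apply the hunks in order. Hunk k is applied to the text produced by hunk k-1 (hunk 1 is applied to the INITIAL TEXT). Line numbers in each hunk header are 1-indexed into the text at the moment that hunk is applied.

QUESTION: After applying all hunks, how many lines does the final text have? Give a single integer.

Answer: 11

Derivation:
Hunk 1: at line 4 remove [ryiu,zaviq] add [ttog,nyyg] -> 9 lines: lkp ylb ueygt mtsqw nhjg ttog nyyg vtv cmp
Hunk 2: at line 2 remove [ueygt,mtsqw] add [gyouh] -> 8 lines: lkp ylb gyouh nhjg ttog nyyg vtv cmp
Hunk 3: at line 2 remove [gyouh,nhjg,ttog] add [wrog,cyain,tywp] -> 8 lines: lkp ylb wrog cyain tywp nyyg vtv cmp
Hunk 4: at line 1 remove [ylb,wrog] add [kccgd,peodm] -> 8 lines: lkp kccgd peodm cyain tywp nyyg vtv cmp
Hunk 5: at line 4 remove [nyyg] add [ahk,egco,ycqw] -> 10 lines: lkp kccgd peodm cyain tywp ahk egco ycqw vtv cmp
Hunk 6: at line 8 remove [vtv] add [hkc,mtnaz] -> 11 lines: lkp kccgd peodm cyain tywp ahk egco ycqw hkc mtnaz cmp
Final line count: 11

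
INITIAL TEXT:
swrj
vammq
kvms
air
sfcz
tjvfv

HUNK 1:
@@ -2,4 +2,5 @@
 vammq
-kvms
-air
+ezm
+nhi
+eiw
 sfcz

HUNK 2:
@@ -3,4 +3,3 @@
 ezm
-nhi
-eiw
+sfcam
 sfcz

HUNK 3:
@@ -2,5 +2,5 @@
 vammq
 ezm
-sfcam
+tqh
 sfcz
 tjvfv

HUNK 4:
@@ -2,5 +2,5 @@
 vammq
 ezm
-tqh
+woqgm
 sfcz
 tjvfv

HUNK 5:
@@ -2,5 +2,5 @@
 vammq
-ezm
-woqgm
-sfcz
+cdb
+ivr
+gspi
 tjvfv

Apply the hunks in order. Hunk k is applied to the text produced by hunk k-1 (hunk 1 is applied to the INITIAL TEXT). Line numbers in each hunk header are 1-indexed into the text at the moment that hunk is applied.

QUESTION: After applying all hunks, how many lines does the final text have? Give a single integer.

Answer: 6

Derivation:
Hunk 1: at line 2 remove [kvms,air] add [ezm,nhi,eiw] -> 7 lines: swrj vammq ezm nhi eiw sfcz tjvfv
Hunk 2: at line 3 remove [nhi,eiw] add [sfcam] -> 6 lines: swrj vammq ezm sfcam sfcz tjvfv
Hunk 3: at line 2 remove [sfcam] add [tqh] -> 6 lines: swrj vammq ezm tqh sfcz tjvfv
Hunk 4: at line 2 remove [tqh] add [woqgm] -> 6 lines: swrj vammq ezm woqgm sfcz tjvfv
Hunk 5: at line 2 remove [ezm,woqgm,sfcz] add [cdb,ivr,gspi] -> 6 lines: swrj vammq cdb ivr gspi tjvfv
Final line count: 6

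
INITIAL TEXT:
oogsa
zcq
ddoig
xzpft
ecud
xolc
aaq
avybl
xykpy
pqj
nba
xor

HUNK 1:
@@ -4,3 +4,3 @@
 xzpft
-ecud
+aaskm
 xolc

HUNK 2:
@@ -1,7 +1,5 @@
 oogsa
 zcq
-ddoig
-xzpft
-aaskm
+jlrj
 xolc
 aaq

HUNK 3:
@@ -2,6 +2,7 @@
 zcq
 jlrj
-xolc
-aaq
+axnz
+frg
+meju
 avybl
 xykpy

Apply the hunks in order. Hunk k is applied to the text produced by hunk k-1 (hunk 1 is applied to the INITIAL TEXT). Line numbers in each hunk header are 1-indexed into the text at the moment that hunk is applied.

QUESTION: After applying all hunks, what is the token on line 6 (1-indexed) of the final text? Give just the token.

Answer: meju

Derivation:
Hunk 1: at line 4 remove [ecud] add [aaskm] -> 12 lines: oogsa zcq ddoig xzpft aaskm xolc aaq avybl xykpy pqj nba xor
Hunk 2: at line 1 remove [ddoig,xzpft,aaskm] add [jlrj] -> 10 lines: oogsa zcq jlrj xolc aaq avybl xykpy pqj nba xor
Hunk 3: at line 2 remove [xolc,aaq] add [axnz,frg,meju] -> 11 lines: oogsa zcq jlrj axnz frg meju avybl xykpy pqj nba xor
Final line 6: meju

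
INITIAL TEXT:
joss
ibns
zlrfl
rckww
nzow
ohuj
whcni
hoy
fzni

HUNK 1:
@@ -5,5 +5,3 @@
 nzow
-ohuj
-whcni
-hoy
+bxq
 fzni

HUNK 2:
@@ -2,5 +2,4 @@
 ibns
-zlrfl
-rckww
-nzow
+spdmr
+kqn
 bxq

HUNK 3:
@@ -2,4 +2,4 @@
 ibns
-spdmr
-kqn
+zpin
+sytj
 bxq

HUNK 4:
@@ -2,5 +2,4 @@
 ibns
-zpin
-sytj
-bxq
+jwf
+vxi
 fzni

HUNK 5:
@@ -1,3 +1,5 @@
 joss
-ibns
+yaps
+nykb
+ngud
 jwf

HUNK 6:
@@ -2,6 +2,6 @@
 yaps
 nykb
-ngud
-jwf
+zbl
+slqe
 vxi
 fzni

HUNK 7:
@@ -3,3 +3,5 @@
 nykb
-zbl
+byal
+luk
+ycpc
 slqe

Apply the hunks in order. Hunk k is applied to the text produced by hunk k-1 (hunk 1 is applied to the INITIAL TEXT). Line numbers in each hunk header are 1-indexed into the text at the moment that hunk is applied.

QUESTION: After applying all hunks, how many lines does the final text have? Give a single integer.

Hunk 1: at line 5 remove [ohuj,whcni,hoy] add [bxq] -> 7 lines: joss ibns zlrfl rckww nzow bxq fzni
Hunk 2: at line 2 remove [zlrfl,rckww,nzow] add [spdmr,kqn] -> 6 lines: joss ibns spdmr kqn bxq fzni
Hunk 3: at line 2 remove [spdmr,kqn] add [zpin,sytj] -> 6 lines: joss ibns zpin sytj bxq fzni
Hunk 4: at line 2 remove [zpin,sytj,bxq] add [jwf,vxi] -> 5 lines: joss ibns jwf vxi fzni
Hunk 5: at line 1 remove [ibns] add [yaps,nykb,ngud] -> 7 lines: joss yaps nykb ngud jwf vxi fzni
Hunk 6: at line 2 remove [ngud,jwf] add [zbl,slqe] -> 7 lines: joss yaps nykb zbl slqe vxi fzni
Hunk 7: at line 3 remove [zbl] add [byal,luk,ycpc] -> 9 lines: joss yaps nykb byal luk ycpc slqe vxi fzni
Final line count: 9

Answer: 9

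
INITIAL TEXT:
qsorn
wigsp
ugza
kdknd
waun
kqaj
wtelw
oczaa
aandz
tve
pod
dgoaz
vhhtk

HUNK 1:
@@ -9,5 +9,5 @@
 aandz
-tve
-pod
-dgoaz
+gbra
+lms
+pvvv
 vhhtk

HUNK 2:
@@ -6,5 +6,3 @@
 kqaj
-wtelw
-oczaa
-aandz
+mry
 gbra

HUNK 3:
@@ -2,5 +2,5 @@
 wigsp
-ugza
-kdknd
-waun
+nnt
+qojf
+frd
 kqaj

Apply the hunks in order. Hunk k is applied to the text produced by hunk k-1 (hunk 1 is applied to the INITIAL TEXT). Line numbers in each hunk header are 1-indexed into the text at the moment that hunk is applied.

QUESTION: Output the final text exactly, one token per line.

Answer: qsorn
wigsp
nnt
qojf
frd
kqaj
mry
gbra
lms
pvvv
vhhtk

Derivation:
Hunk 1: at line 9 remove [tve,pod,dgoaz] add [gbra,lms,pvvv] -> 13 lines: qsorn wigsp ugza kdknd waun kqaj wtelw oczaa aandz gbra lms pvvv vhhtk
Hunk 2: at line 6 remove [wtelw,oczaa,aandz] add [mry] -> 11 lines: qsorn wigsp ugza kdknd waun kqaj mry gbra lms pvvv vhhtk
Hunk 3: at line 2 remove [ugza,kdknd,waun] add [nnt,qojf,frd] -> 11 lines: qsorn wigsp nnt qojf frd kqaj mry gbra lms pvvv vhhtk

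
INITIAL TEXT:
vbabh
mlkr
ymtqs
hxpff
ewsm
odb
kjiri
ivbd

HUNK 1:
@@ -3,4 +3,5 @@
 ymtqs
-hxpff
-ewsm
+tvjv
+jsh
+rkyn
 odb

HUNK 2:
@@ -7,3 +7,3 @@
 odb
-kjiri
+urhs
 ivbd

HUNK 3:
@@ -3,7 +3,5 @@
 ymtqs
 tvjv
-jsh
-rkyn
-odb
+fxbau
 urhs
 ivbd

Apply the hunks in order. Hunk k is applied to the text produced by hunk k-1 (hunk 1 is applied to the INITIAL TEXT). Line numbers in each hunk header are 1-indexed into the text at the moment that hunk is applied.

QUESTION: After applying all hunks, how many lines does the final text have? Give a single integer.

Hunk 1: at line 3 remove [hxpff,ewsm] add [tvjv,jsh,rkyn] -> 9 lines: vbabh mlkr ymtqs tvjv jsh rkyn odb kjiri ivbd
Hunk 2: at line 7 remove [kjiri] add [urhs] -> 9 lines: vbabh mlkr ymtqs tvjv jsh rkyn odb urhs ivbd
Hunk 3: at line 3 remove [jsh,rkyn,odb] add [fxbau] -> 7 lines: vbabh mlkr ymtqs tvjv fxbau urhs ivbd
Final line count: 7

Answer: 7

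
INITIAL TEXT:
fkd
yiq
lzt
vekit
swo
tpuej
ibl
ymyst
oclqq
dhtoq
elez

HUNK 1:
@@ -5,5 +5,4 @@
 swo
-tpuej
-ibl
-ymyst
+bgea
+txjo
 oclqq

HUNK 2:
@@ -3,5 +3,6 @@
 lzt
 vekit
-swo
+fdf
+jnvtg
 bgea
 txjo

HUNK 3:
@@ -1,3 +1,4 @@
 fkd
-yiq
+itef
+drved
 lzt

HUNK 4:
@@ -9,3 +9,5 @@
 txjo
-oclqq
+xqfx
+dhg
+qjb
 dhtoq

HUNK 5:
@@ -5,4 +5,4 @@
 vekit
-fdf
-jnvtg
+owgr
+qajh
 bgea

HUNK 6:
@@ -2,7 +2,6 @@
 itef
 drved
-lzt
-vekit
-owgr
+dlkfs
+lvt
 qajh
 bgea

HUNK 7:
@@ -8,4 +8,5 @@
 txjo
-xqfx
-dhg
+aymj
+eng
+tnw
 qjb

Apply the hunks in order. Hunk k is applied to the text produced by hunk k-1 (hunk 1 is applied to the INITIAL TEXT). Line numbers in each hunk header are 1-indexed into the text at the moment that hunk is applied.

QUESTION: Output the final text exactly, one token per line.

Answer: fkd
itef
drved
dlkfs
lvt
qajh
bgea
txjo
aymj
eng
tnw
qjb
dhtoq
elez

Derivation:
Hunk 1: at line 5 remove [tpuej,ibl,ymyst] add [bgea,txjo] -> 10 lines: fkd yiq lzt vekit swo bgea txjo oclqq dhtoq elez
Hunk 2: at line 3 remove [swo] add [fdf,jnvtg] -> 11 lines: fkd yiq lzt vekit fdf jnvtg bgea txjo oclqq dhtoq elez
Hunk 3: at line 1 remove [yiq] add [itef,drved] -> 12 lines: fkd itef drved lzt vekit fdf jnvtg bgea txjo oclqq dhtoq elez
Hunk 4: at line 9 remove [oclqq] add [xqfx,dhg,qjb] -> 14 lines: fkd itef drved lzt vekit fdf jnvtg bgea txjo xqfx dhg qjb dhtoq elez
Hunk 5: at line 5 remove [fdf,jnvtg] add [owgr,qajh] -> 14 lines: fkd itef drved lzt vekit owgr qajh bgea txjo xqfx dhg qjb dhtoq elez
Hunk 6: at line 2 remove [lzt,vekit,owgr] add [dlkfs,lvt] -> 13 lines: fkd itef drved dlkfs lvt qajh bgea txjo xqfx dhg qjb dhtoq elez
Hunk 7: at line 8 remove [xqfx,dhg] add [aymj,eng,tnw] -> 14 lines: fkd itef drved dlkfs lvt qajh bgea txjo aymj eng tnw qjb dhtoq elez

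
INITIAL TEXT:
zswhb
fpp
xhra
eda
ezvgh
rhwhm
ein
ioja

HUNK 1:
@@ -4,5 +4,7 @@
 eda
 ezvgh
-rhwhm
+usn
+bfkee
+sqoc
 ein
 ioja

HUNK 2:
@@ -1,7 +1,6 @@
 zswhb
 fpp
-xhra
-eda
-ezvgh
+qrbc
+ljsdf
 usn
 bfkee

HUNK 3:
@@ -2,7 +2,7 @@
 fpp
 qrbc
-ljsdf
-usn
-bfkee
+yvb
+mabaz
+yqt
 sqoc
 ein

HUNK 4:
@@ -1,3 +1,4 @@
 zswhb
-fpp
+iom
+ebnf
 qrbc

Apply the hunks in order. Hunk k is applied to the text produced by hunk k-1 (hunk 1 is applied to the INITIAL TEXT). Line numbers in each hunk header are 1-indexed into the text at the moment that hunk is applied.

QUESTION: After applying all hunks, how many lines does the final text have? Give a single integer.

Hunk 1: at line 4 remove [rhwhm] add [usn,bfkee,sqoc] -> 10 lines: zswhb fpp xhra eda ezvgh usn bfkee sqoc ein ioja
Hunk 2: at line 1 remove [xhra,eda,ezvgh] add [qrbc,ljsdf] -> 9 lines: zswhb fpp qrbc ljsdf usn bfkee sqoc ein ioja
Hunk 3: at line 2 remove [ljsdf,usn,bfkee] add [yvb,mabaz,yqt] -> 9 lines: zswhb fpp qrbc yvb mabaz yqt sqoc ein ioja
Hunk 4: at line 1 remove [fpp] add [iom,ebnf] -> 10 lines: zswhb iom ebnf qrbc yvb mabaz yqt sqoc ein ioja
Final line count: 10

Answer: 10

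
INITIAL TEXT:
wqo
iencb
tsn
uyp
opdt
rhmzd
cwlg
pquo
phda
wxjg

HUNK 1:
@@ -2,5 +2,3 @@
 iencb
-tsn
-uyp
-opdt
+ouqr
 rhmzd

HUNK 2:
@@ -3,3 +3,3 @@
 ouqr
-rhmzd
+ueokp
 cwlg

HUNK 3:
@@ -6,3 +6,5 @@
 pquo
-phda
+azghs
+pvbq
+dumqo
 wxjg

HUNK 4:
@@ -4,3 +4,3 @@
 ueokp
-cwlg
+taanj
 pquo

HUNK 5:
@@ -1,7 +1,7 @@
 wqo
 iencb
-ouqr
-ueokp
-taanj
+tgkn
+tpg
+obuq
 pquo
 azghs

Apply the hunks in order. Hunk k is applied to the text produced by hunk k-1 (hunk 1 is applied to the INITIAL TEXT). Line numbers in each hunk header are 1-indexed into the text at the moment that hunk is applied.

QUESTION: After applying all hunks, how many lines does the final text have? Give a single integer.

Hunk 1: at line 2 remove [tsn,uyp,opdt] add [ouqr] -> 8 lines: wqo iencb ouqr rhmzd cwlg pquo phda wxjg
Hunk 2: at line 3 remove [rhmzd] add [ueokp] -> 8 lines: wqo iencb ouqr ueokp cwlg pquo phda wxjg
Hunk 3: at line 6 remove [phda] add [azghs,pvbq,dumqo] -> 10 lines: wqo iencb ouqr ueokp cwlg pquo azghs pvbq dumqo wxjg
Hunk 4: at line 4 remove [cwlg] add [taanj] -> 10 lines: wqo iencb ouqr ueokp taanj pquo azghs pvbq dumqo wxjg
Hunk 5: at line 1 remove [ouqr,ueokp,taanj] add [tgkn,tpg,obuq] -> 10 lines: wqo iencb tgkn tpg obuq pquo azghs pvbq dumqo wxjg
Final line count: 10

Answer: 10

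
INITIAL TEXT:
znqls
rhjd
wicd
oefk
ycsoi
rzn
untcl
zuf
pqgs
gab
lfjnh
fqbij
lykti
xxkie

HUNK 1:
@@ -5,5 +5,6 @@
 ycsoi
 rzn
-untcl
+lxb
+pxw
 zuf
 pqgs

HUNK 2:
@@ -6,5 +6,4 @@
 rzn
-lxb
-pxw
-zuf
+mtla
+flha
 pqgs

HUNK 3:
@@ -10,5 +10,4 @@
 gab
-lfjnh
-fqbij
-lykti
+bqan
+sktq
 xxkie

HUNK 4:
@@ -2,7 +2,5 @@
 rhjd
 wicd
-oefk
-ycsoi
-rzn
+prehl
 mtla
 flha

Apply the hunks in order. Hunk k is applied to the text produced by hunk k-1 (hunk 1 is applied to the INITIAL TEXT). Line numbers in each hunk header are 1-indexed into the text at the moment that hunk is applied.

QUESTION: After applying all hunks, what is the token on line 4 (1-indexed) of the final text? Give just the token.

Hunk 1: at line 5 remove [untcl] add [lxb,pxw] -> 15 lines: znqls rhjd wicd oefk ycsoi rzn lxb pxw zuf pqgs gab lfjnh fqbij lykti xxkie
Hunk 2: at line 6 remove [lxb,pxw,zuf] add [mtla,flha] -> 14 lines: znqls rhjd wicd oefk ycsoi rzn mtla flha pqgs gab lfjnh fqbij lykti xxkie
Hunk 3: at line 10 remove [lfjnh,fqbij,lykti] add [bqan,sktq] -> 13 lines: znqls rhjd wicd oefk ycsoi rzn mtla flha pqgs gab bqan sktq xxkie
Hunk 4: at line 2 remove [oefk,ycsoi,rzn] add [prehl] -> 11 lines: znqls rhjd wicd prehl mtla flha pqgs gab bqan sktq xxkie
Final line 4: prehl

Answer: prehl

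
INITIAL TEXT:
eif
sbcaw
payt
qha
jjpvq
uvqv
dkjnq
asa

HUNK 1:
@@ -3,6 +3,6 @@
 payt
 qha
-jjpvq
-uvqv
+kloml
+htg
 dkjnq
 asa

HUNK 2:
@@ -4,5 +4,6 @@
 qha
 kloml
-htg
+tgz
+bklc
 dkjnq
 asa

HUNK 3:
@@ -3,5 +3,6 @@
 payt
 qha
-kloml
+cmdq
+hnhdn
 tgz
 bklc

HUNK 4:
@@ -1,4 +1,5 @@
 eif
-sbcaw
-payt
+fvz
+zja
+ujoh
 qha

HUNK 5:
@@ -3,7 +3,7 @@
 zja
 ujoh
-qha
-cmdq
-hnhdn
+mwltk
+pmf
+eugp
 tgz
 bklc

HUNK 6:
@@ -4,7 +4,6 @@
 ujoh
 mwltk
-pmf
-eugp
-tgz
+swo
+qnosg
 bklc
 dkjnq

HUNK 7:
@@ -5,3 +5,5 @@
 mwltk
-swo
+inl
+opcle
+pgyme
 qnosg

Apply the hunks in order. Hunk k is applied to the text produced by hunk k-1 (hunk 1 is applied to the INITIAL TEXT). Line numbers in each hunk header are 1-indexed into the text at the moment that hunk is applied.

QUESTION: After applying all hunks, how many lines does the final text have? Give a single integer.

Hunk 1: at line 3 remove [jjpvq,uvqv] add [kloml,htg] -> 8 lines: eif sbcaw payt qha kloml htg dkjnq asa
Hunk 2: at line 4 remove [htg] add [tgz,bklc] -> 9 lines: eif sbcaw payt qha kloml tgz bklc dkjnq asa
Hunk 3: at line 3 remove [kloml] add [cmdq,hnhdn] -> 10 lines: eif sbcaw payt qha cmdq hnhdn tgz bklc dkjnq asa
Hunk 4: at line 1 remove [sbcaw,payt] add [fvz,zja,ujoh] -> 11 lines: eif fvz zja ujoh qha cmdq hnhdn tgz bklc dkjnq asa
Hunk 5: at line 3 remove [qha,cmdq,hnhdn] add [mwltk,pmf,eugp] -> 11 lines: eif fvz zja ujoh mwltk pmf eugp tgz bklc dkjnq asa
Hunk 6: at line 4 remove [pmf,eugp,tgz] add [swo,qnosg] -> 10 lines: eif fvz zja ujoh mwltk swo qnosg bklc dkjnq asa
Hunk 7: at line 5 remove [swo] add [inl,opcle,pgyme] -> 12 lines: eif fvz zja ujoh mwltk inl opcle pgyme qnosg bklc dkjnq asa
Final line count: 12

Answer: 12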